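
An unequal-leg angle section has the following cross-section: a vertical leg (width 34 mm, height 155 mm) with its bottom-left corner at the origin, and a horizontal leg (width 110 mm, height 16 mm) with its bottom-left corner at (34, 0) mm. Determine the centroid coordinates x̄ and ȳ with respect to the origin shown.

vertical leg: A = 34 × 155 = 5270.00, centroid at (17.00, 77.50).
horizontal leg: A = 110 × 16 = 1760.00, centroid at (89.00, 8.00).
ΣA = 7030.00 mm², ΣAx̄ = 246230.00 mm³, ΣAȳ = 422505.00 mm³.
x̄ = 246230.00/7030.00 = 35.03 mm; ȳ = 422505.00/7030.00 = 60.10 mm.

x̄ = 35.03 mm, ȳ = 60.10 mm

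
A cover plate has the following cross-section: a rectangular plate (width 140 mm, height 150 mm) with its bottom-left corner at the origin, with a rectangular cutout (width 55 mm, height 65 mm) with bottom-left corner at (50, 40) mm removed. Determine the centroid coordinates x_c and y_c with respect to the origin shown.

x_c = 68.46 mm, y_c = 75.51 mm

Part | A | x̄ᵢ | ȳᵢ | A·x̄ᵢ | A·ȳᵢ
plate | 21000.00 | 70.00 | 75.00 | 1470000.00 | 1575000.00
hole | -3575.00 | 77.50 | 72.50 | -277062.50 | -259187.50
Σ | 17425.00 |  |  | 1192937.50 | 1315812.50
x_c = 1192937.50 / 17425.00 = 68.46 mm
y_c = 1315812.50 / 17425.00 = 75.51 mm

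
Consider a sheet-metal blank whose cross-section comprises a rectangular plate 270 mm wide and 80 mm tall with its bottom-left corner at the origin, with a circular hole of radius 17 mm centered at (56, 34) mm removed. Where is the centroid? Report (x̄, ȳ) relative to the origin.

x̄ = 138.47 mm, ȳ = 40.26 mm

Part | A | x̄ᵢ | ȳᵢ | A·x̄ᵢ | A·ȳᵢ
plate | 21600.00 | 135.00 | 40.00 | 2916000.00 | 864000.00
hole | -907.92 | 56.00 | 34.00 | -50843.54 | -30869.29
Σ | 20692.08 |  |  | 2865156.46 | 833130.71
x̄ = 2865156.46 / 20692.08 = 138.47 mm
ȳ = 833130.71 / 20692.08 = 40.26 mm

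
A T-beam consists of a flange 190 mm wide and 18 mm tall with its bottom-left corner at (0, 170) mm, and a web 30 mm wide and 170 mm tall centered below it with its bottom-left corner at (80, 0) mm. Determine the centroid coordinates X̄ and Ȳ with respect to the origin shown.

web: A = 30 × 170 = 5100.00, centroid at (95.00, 85.00).
flange: A = 190 × 18 = 3420.00, centroid at (95.00, 179.00).
ΣA = 8520.00 mm²
ΣAX̄ = (5100.00)(95.00) + (3420.00)(95.00) = 809400.00 mm³
ΣAȲ = (5100.00)(85.00) + (3420.00)(179.00) = 1045680.00 mm³
X̄ = 809400.00 / 8520.00 = 95.00 mm
Ȳ = 1045680.00 / 8520.00 = 122.73 mm

X̄ = 95.00 mm, Ȳ = 122.73 mm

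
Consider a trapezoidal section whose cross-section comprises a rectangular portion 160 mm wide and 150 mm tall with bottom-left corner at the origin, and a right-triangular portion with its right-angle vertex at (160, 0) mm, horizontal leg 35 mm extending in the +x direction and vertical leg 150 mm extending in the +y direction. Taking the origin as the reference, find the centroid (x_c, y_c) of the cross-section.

rectangular portion: A = 160 × 150 = 24000.00, centroid at (80.00, 75.00).
triangular portion: A = ½·35·150 = 2625.00, centroid at (171.67, 50.00).
ΣA = 26625.00 mm²
ΣAx_c = (24000.00)(80.00) + (2625.00)(171.67) = 2370625.00 mm³
ΣAy_c = (24000.00)(75.00) + (2625.00)(50.00) = 1931250.00 mm³
x_c = 2370625.00 / 26625.00 = 89.04 mm
y_c = 1931250.00 / 26625.00 = 72.54 mm

x_c = 89.04 mm, y_c = 72.54 mm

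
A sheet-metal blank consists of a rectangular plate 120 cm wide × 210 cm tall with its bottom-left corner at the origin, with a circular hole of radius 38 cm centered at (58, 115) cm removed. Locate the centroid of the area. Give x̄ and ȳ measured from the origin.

Part | A | x̄ᵢ | ȳᵢ | A·x̄ᵢ | A·ȳᵢ
plate | 25200.00 | 60.00 | 105.00 | 1512000.00 | 2646000.00
hole | -4536.46 | 58.00 | 115.00 | -263114.67 | -521692.88
Σ | 20663.54 |  |  | 1248885.33 | 2124307.12
x̄ = 1248885.33 / 20663.54 = 60.44 cm
ȳ = 2124307.12 / 20663.54 = 102.80 cm

x̄ = 60.44 cm, ȳ = 102.80 cm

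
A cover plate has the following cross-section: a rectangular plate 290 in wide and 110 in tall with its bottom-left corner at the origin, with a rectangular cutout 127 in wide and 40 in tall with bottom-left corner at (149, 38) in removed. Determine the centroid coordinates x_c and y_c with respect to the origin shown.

Part | A | x̄ᵢ | ȳᵢ | A·x̄ᵢ | A·ȳᵢ
plate | 31900.00 | 145.00 | 55.00 | 4625500.00 | 1754500.00
hole | -5080.00 | 212.50 | 58.00 | -1079500.00 | -294640.00
Σ | 26820.00 |  |  | 3546000.00 | 1459860.00
x_c = 3546000.00 / 26820.00 = 132.21 in
y_c = 1459860.00 / 26820.00 = 54.43 in

x_c = 132.21 in, y_c = 54.43 in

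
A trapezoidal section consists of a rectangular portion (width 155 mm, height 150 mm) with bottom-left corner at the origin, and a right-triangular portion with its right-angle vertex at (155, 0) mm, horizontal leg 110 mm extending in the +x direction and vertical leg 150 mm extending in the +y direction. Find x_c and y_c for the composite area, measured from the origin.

Part | A | x̄ᵢ | ȳᵢ | A·x̄ᵢ | A·ȳᵢ
rectangular portion | 23250.00 | 77.50 | 75.00 | 1801875.00 | 1743750.00
triangular portion | 8250.00 | 191.67 | 50.00 | 1581250.00 | 412500.00
Σ | 31500.00 |  |  | 3383125.00 | 2156250.00
x_c = 3383125.00 / 31500.00 = 107.40 mm
y_c = 2156250.00 / 31500.00 = 68.45 mm

x_c = 107.40 mm, y_c = 68.45 mm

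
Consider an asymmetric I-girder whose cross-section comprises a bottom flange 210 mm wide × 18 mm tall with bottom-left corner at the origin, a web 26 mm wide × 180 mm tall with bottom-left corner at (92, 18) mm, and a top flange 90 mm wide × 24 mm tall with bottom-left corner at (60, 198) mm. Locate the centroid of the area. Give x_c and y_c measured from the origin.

Part | A | x̄ᵢ | ȳᵢ | A·x̄ᵢ | A·ȳᵢ
bottom flange | 3780.00 | 105.00 | 9.00 | 396900.00 | 34020.00
web | 4680.00 | 105.00 | 108.00 | 491400.00 | 505440.00
top flange | 2160.00 | 105.00 | 210.00 | 226800.00 | 453600.00
Σ | 10620.00 |  |  | 1115100.00 | 993060.00
x_c = 1115100.00 / 10620.00 = 105.00 mm
y_c = 993060.00 / 10620.00 = 93.51 mm

x_c = 105.00 mm, y_c = 93.51 mm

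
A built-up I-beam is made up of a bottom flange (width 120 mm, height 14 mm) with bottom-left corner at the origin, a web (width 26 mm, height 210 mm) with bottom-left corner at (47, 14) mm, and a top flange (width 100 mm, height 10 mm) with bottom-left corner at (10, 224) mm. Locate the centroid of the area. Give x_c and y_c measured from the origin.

x_c = 60.00 mm, y_c = 109.40 mm

bottom flange: A = 120 × 14 = 1680.00, centroid at (60.00, 7.00).
web: A = 26 × 210 = 5460.00, centroid at (60.00, 119.00).
top flange: A = 100 × 10 = 1000.00, centroid at (60.00, 229.00).
ΣA = 8140.00 mm², ΣAx_c = 488400.00 mm³, ΣAy_c = 890500.00 mm³.
x_c = 488400.00/8140.00 = 60.00 mm; y_c = 890500.00/8140.00 = 109.40 mm.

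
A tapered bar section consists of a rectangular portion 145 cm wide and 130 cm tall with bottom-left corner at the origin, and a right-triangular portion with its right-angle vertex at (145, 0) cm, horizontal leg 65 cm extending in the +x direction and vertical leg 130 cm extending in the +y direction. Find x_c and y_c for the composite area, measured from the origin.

rectangular portion: A = 145 × 130 = 18850.00, centroid at (72.50, 65.00).
triangular portion: A = ½·65·130 = 4225.00, centroid at (166.67, 43.33).
ΣA = 23075.00 cm²
ΣAx_c = (18850.00)(72.50) + (4225.00)(166.67) = 2070791.67 cm³
ΣAy_c = (18850.00)(65.00) + (4225.00)(43.33) = 1408333.33 cm³
x_c = 2070791.67 / 23075.00 = 89.74 cm
y_c = 1408333.33 / 23075.00 = 61.03 cm

x_c = 89.74 cm, y_c = 61.03 cm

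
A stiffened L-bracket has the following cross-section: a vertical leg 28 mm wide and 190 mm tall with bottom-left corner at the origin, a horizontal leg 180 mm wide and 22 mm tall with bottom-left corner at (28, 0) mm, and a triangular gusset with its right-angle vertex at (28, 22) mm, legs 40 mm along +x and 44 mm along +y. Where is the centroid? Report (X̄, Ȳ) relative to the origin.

X̄ = 56.90 mm, Ȳ = 57.21 mm

vertical leg: A = 28 × 190 = 5320.00, centroid at (14.00, 95.00).
horizontal leg: A = 180 × 22 = 3960.00, centroid at (118.00, 11.00).
gusset: A = ½·40·44 = 880.00, centroid at (41.33, 36.67).
ΣA = 10160.00 mm², ΣAX̄ = 578133.33 mm³, ΣAȲ = 581226.67 mm³.
X̄ = 578133.33/10160.00 = 56.90 mm; Ȳ = 581226.67/10160.00 = 57.21 mm.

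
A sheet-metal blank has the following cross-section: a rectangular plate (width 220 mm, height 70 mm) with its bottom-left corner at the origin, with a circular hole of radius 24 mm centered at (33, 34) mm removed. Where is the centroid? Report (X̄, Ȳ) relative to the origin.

X̄ = 120.25 mm, Ȳ = 35.13 mm

Part | A | x̄ᵢ | ȳᵢ | A·x̄ᵢ | A·ȳᵢ
plate | 15400.00 | 110.00 | 35.00 | 1694000.00 | 539000.00
hole | -1809.56 | 33.00 | 34.00 | -59715.39 | -61524.95
Σ | 13590.44 |  |  | 1634284.61 | 477475.05
X̄ = 1634284.61 / 13590.44 = 120.25 mm
Ȳ = 477475.05 / 13590.44 = 35.13 mm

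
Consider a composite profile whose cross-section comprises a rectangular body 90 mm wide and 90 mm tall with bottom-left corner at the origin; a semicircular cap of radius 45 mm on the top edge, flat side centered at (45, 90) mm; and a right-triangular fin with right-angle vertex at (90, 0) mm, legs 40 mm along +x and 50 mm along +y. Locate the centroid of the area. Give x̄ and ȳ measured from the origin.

x̄ = 49.75 mm, ȳ = 59.30 mm

rectangular body: A = 90 × 90 = 8100.00, centroid at (45.00, 45.00).
semicircular top: A = ½π·45² = 3180.86, centroid at (45.00, 109.10).
triangular fin: A = ½·40·50 = 1000.00, centroid at (103.33, 16.67).
ΣA = 12280.86 mm², ΣAx̄ = 610972.15 mm³, ΣAȳ = 728194.30 mm³.
x̄ = 610972.15/12280.86 = 49.75 mm; ȳ = 728194.30/12280.86 = 59.30 mm.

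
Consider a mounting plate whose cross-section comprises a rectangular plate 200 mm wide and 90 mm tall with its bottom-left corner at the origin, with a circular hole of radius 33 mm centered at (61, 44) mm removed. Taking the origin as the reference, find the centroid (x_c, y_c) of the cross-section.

Part | A | x̄ᵢ | ȳᵢ | A·x̄ᵢ | A·ȳᵢ
plate | 18000.00 | 100.00 | 45.00 | 1800000.00 | 810000.00
hole | -3421.19 | 61.00 | 44.00 | -208692.86 | -150532.55
Σ | 14578.81 |  |  | 1591307.14 | 659467.45
x_c = 1591307.14 / 14578.81 = 109.15 mm
y_c = 659467.45 / 14578.81 = 45.23 mm

x_c = 109.15 mm, y_c = 45.23 mm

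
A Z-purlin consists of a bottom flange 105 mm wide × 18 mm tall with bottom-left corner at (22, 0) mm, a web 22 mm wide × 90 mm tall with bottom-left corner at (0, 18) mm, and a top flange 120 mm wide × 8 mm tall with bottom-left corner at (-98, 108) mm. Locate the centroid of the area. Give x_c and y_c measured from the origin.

Part | A | x̄ᵢ | ȳᵢ | A·x̄ᵢ | A·ȳᵢ
bottom flange | 1890.00 | 74.50 | 9.00 | 140805.00 | 17010.00
web | 1980.00 | 11.00 | 63.00 | 21780.00 | 124740.00
top flange | 960.00 | -38.00 | 112.00 | -36480.00 | 107520.00
Σ | 4830.00 |  |  | 126105.00 | 249270.00
x_c = 126105.00 / 4830.00 = 26.11 mm
y_c = 249270.00 / 4830.00 = 51.61 mm

x_c = 26.11 mm, y_c = 51.61 mm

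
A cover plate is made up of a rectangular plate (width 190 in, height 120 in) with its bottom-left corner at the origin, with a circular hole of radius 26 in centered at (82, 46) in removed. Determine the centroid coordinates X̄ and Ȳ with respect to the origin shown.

X̄ = 96.34 in, Ȳ = 61.44 in

plate: A = 190 × 120 = 22800.00, centroid at (95.00, 60.00).
hole: A = −π·26² = -2123.72, centroid at (82.00, 46.00).
ΣA = 20676.28 in²
ΣAX̄ = (22800.00)(95.00) + (-2123.72)(82.00) = 1991855.24 in³
ΣAȲ = (22800.00)(60.00) + (-2123.72)(46.00) = 1270309.03 in³
X̄ = 1991855.24 / 20676.28 = 96.34 in
Ȳ = 1270309.03 / 20676.28 = 61.44 in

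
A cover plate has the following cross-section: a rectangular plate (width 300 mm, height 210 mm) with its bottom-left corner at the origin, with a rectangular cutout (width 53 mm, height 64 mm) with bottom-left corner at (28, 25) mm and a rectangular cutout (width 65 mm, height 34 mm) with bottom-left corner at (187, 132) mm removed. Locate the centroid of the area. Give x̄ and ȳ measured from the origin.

x̄ = 152.97 mm, ȳ = 106.14 mm

plate: A = 300 × 210 = 63000.00, centroid at (150.00, 105.00).
hole 1: A = −(53 × 64) = -3392.00, centroid at (54.50, 57.00).
hole 2: A = −(65 × 34) = -2210.00, centroid at (219.50, 149.00).
ΣA = 57398.00 mm²
ΣAx̄ = (63000.00)(150.00) + (-3392.00)(54.50) + (-2210.00)(219.50) = 8780041.00 mm³
ΣAȳ = (63000.00)(105.00) + (-3392.00)(57.00) + (-2210.00)(149.00) = 6092366.00 mm³
x̄ = 8780041.00 / 57398.00 = 152.97 mm
ȳ = 6092366.00 / 57398.00 = 106.14 mm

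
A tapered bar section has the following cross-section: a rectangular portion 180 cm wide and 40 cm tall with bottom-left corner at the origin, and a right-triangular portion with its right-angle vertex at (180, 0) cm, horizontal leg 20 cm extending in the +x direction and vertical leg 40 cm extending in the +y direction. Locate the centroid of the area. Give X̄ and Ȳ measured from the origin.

Part | A | x̄ᵢ | ȳᵢ | A·x̄ᵢ | A·ȳᵢ
rectangular portion | 7200.00 | 90.00 | 20.00 | 648000.00 | 144000.00
triangular portion | 400.00 | 186.67 | 13.33 | 74666.67 | 5333.33
Σ | 7600.00 |  |  | 722666.67 | 149333.33
X̄ = 722666.67 / 7600.00 = 95.09 cm
Ȳ = 149333.33 / 7600.00 = 19.65 cm

X̄ = 95.09 cm, Ȳ = 19.65 cm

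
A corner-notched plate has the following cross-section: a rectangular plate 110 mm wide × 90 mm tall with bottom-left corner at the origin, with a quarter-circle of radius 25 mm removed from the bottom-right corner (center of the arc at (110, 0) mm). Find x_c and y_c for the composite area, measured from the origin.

plate: A = 110 × 90 = 9900.00, centroid at (55.00, 45.00).
removed quarter-circle: A = −¼π·25² = -490.87, centroid at (99.39, 10.61).
ΣA = 9409.13 mm², ΣAx_c = 495712.21 mm³, ΣAy_c = 440291.67 mm³.
x_c = 495712.21/9409.13 = 52.68 mm; y_c = 440291.67/9409.13 = 46.79 mm.

x_c = 52.68 mm, y_c = 46.79 mm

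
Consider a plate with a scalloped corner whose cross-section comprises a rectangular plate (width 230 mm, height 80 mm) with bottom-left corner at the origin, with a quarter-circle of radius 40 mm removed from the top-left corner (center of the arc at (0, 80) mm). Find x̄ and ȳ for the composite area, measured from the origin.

plate: A = 230 × 80 = 18400.00, centroid at (115.00, 40.00).
removed quarter-circle: A = −¼π·40² = -1256.64, centroid at (16.98, 63.02).
ΣA = 17143.36 mm², ΣAx̄ = 2094666.67 mm³, ΣAȳ = 656802.37 mm³.
x̄ = 2094666.67/17143.36 = 122.19 mm; ȳ = 656802.37/17143.36 = 38.31 mm.

x̄ = 122.19 mm, ȳ = 38.31 mm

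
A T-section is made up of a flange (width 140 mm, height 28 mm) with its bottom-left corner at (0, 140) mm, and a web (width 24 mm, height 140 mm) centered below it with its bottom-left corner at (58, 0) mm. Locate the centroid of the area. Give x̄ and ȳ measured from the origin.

x̄ = 70.00 mm, ȳ = 115.23 mm

web: A = 24 × 140 = 3360.00, centroid at (70.00, 70.00).
flange: A = 140 × 28 = 3920.00, centroid at (70.00, 154.00).
ΣA = 7280.00 mm², ΣAx̄ = 509600.00 mm³, ΣAȳ = 838880.00 mm³.
x̄ = 509600.00/7280.00 = 70.00 mm; ȳ = 838880.00/7280.00 = 115.23 mm.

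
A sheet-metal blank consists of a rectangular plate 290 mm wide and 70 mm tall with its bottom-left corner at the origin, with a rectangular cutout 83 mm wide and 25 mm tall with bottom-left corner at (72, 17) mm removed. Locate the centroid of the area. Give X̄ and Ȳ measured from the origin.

Part | A | x̄ᵢ | ȳᵢ | A·x̄ᵢ | A·ȳᵢ
plate | 20300.00 | 145.00 | 35.00 | 2943500.00 | 710500.00
hole | -2075.00 | 113.50 | 29.50 | -235512.50 | -61212.50
Σ | 18225.00 |  |  | 2707987.50 | 649287.50
X̄ = 2707987.50 / 18225.00 = 148.59 mm
Ȳ = 649287.50 / 18225.00 = 35.63 mm

X̄ = 148.59 mm, Ȳ = 35.63 mm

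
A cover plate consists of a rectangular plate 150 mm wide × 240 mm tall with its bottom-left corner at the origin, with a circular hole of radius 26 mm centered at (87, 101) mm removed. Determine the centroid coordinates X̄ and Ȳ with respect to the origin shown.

plate: A = 150 × 240 = 36000.00, centroid at (75.00, 120.00).
hole: A = −π·26² = -2123.72, centroid at (87.00, 101.00).
ΣA = 33876.28 mm²
ΣAX̄ = (36000.00)(75.00) + (-2123.72)(87.00) = 2515236.65 mm³
ΣAȲ = (36000.00)(120.00) + (-2123.72)(101.00) = 4105504.62 mm³
X̄ = 2515236.65 / 33876.28 = 74.25 mm
Ȳ = 4105504.62 / 33876.28 = 121.19 mm

X̄ = 74.25 mm, Ȳ = 121.19 mm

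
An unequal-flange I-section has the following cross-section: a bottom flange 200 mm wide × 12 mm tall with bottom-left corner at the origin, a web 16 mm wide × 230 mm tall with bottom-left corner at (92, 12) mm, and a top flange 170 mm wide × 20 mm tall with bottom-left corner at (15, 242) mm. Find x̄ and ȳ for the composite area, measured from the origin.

x̄ = 100.00 mm, ȳ = 141.20 mm

bottom flange: A = 200 × 12 = 2400.00, centroid at (100.00, 6.00).
web: A = 16 × 230 = 3680.00, centroid at (100.00, 127.00).
top flange: A = 170 × 20 = 3400.00, centroid at (100.00, 252.00).
ΣA = 9480.00 mm², ΣAx̄ = 948000.00 mm³, ΣAȳ = 1338560.00 mm³.
x̄ = 948000.00/9480.00 = 100.00 mm; ȳ = 1338560.00/9480.00 = 141.20 mm.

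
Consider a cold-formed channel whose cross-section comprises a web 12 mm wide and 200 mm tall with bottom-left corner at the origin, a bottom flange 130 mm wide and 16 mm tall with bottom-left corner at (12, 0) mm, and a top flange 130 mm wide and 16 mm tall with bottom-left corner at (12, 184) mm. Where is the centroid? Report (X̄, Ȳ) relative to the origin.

X̄ = 51.02 mm, Ȳ = 100.00 mm

web: A = 12 × 200 = 2400.00, centroid at (6.00, 100.00).
bottom flange: A = 130 × 16 = 2080.00, centroid at (77.00, 8.00).
top flange: A = 130 × 16 = 2080.00, centroid at (77.00, 192.00).
ΣA = 6560.00 mm², ΣAX̄ = 334720.00 mm³, ΣAȲ = 656000.00 mm³.
X̄ = 334720.00/6560.00 = 51.02 mm; Ȳ = 656000.00/6560.00 = 100.00 mm.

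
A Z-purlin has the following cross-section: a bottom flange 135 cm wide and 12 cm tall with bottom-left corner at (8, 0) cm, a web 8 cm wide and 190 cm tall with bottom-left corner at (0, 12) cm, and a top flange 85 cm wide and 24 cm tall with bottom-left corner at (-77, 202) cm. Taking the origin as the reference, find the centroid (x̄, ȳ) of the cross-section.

x̄ = 11.20 cm, ȳ = 117.55 cm

Part | A | x̄ᵢ | ȳᵢ | A·x̄ᵢ | A·ȳᵢ
bottom flange | 1620.00 | 75.50 | 6.00 | 122310.00 | 9720.00
web | 1520.00 | 4.00 | 107.00 | 6080.00 | 162640.00
top flange | 2040.00 | -34.50 | 214.00 | -70380.00 | 436560.00
Σ | 5180.00 |  |  | 58010.00 | 608920.00
x̄ = 58010.00 / 5180.00 = 11.20 cm
ȳ = 608920.00 / 5180.00 = 117.55 cm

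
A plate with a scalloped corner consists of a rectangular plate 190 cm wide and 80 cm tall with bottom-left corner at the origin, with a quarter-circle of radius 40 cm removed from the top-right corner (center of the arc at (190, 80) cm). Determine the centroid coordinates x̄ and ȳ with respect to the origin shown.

x̄ = 87.97 cm, ȳ = 37.93 cm

plate: A = 190 × 80 = 15200.00, centroid at (95.00, 40.00).
removed quarter-circle: A = −¼π·40² = -1256.64, centroid at (173.02, 63.02).
ΣA = 13943.36 cm², ΣAx̄ = 1226572.29 cm³, ΣAȳ = 528802.37 cm³.
x̄ = 1226572.29/13943.36 = 87.97 cm; ȳ = 528802.37/13943.36 = 37.93 cm.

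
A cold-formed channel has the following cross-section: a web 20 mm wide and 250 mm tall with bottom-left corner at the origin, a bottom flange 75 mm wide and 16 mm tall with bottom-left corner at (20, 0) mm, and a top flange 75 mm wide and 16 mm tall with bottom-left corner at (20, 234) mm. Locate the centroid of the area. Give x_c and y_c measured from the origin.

x_c = 25.41 mm, y_c = 125.00 mm

Part | A | x̄ᵢ | ȳᵢ | A·x̄ᵢ | A·ȳᵢ
web | 5000.00 | 10.00 | 125.00 | 50000.00 | 625000.00
bottom flange | 1200.00 | 57.50 | 8.00 | 69000.00 | 9600.00
top flange | 1200.00 | 57.50 | 242.00 | 69000.00 | 290400.00
Σ | 7400.00 |  |  | 188000.00 | 925000.00
x_c = 188000.00 / 7400.00 = 25.41 mm
y_c = 925000.00 / 7400.00 = 125.00 mm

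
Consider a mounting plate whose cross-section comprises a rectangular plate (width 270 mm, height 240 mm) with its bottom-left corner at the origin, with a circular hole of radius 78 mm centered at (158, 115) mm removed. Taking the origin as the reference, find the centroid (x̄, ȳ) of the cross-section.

plate: A = 270 × 240 = 64800.00, centroid at (135.00, 120.00).
hole: A = −π·78² = -19113.45, centroid at (158.00, 115.00).
ΣA = 45686.55 mm², ΣAx̄ = 5728074.95 mm³, ΣAȳ = 5577953.28 mm³.
x̄ = 5728074.95/45686.55 = 125.38 mm; ȳ = 5577953.28/45686.55 = 122.09 mm.

x̄ = 125.38 mm, ȳ = 122.09 mm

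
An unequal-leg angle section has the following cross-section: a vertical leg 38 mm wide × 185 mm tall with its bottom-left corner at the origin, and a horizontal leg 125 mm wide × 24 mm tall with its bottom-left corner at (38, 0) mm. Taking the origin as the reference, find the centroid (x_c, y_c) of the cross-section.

vertical leg: A = 38 × 185 = 7030.00, centroid at (19.00, 92.50).
horizontal leg: A = 125 × 24 = 3000.00, centroid at (100.50, 12.00).
ΣA = 10030.00 mm²
ΣAx_c = (7030.00)(19.00) + (3000.00)(100.50) = 435070.00 mm³
ΣAy_c = (7030.00)(92.50) + (3000.00)(12.00) = 686275.00 mm³
x_c = 435070.00 / 10030.00 = 43.38 mm
y_c = 686275.00 / 10030.00 = 68.42 mm

x_c = 43.38 mm, y_c = 68.42 mm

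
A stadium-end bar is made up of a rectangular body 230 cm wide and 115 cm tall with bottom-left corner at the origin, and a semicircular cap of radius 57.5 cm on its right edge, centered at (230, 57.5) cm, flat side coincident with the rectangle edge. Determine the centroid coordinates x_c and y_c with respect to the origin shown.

x_c = 137.88 cm, y_c = 57.50 cm

rectangular body: A = 230 × 115 = 26450.00, centroid at (115.00, 57.50).
semicircular end: A = ½π·57.5² = 5193.45, centroid at (254.40, 57.50).
ΣA = 31643.45 cm², ΣAx_c = 4362982.02 cm³, ΣAy_c = 1819498.11 cm³.
x_c = 4362982.02/31643.45 = 137.88 cm; y_c = 1819498.11/31643.45 = 57.50 cm.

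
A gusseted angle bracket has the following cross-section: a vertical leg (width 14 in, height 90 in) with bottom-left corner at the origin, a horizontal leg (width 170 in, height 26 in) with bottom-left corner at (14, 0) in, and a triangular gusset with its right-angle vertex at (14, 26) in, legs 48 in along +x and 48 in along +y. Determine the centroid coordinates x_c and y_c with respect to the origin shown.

x_c = 70.40 in, y_c = 23.79 in

vertical leg: A = 14 × 90 = 1260.00, centroid at (7.00, 45.00).
horizontal leg: A = 170 × 26 = 4420.00, centroid at (99.00, 13.00).
gusset: A = ½·48·48 = 1152.00, centroid at (30.00, 42.00).
ΣA = 6832.00 in², ΣAx_c = 480960.00 in³, ΣAy_c = 162544.00 in³.
x_c = 480960.00/6832.00 = 70.40 in; y_c = 162544.00/6832.00 = 23.79 in.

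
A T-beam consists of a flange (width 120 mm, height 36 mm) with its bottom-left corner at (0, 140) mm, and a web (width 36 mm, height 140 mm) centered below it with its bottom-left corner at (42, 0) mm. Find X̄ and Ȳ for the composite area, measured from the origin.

web: A = 36 × 140 = 5040.00, centroid at (60.00, 70.00).
flange: A = 120 × 36 = 4320.00, centroid at (60.00, 158.00).
ΣA = 9360.00 mm², ΣAX̄ = 561600.00 mm³, ΣAȲ = 1035360.00 mm³.
X̄ = 561600.00/9360.00 = 60.00 mm; Ȳ = 1035360.00/9360.00 = 110.62 mm.

X̄ = 60.00 mm, Ȳ = 110.62 mm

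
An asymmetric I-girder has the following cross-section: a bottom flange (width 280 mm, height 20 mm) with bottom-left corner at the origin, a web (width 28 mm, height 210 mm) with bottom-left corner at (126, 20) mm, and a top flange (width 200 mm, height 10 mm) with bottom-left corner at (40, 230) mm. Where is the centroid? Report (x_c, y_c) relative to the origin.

bottom flange: A = 280 × 20 = 5600.00, centroid at (140.00, 10.00).
web: A = 28 × 210 = 5880.00, centroid at (140.00, 125.00).
top flange: A = 200 × 10 = 2000.00, centroid at (140.00, 235.00).
ΣA = 13480.00 mm²
ΣAx_c = (5600.00)(140.00) + (5880.00)(140.00) + (2000.00)(140.00) = 1887200.00 mm³
ΣAy_c = (5600.00)(10.00) + (5880.00)(125.00) + (2000.00)(235.00) = 1261000.00 mm³
x_c = 1887200.00 / 13480.00 = 140.00 mm
y_c = 1261000.00 / 13480.00 = 93.55 mm

x_c = 140.00 mm, y_c = 93.55 mm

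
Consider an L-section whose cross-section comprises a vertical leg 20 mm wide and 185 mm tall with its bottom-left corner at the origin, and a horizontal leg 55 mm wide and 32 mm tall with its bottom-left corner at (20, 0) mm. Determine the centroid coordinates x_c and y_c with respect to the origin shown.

x_c = 22.09 mm, y_c = 67.84 mm

vertical leg: A = 20 × 185 = 3700.00, centroid at (10.00, 92.50).
horizontal leg: A = 55 × 32 = 1760.00, centroid at (47.50, 16.00).
ΣA = 5460.00 mm²
ΣAx_c = (3700.00)(10.00) + (1760.00)(47.50) = 120600.00 mm³
ΣAy_c = (3700.00)(92.50) + (1760.00)(16.00) = 370410.00 mm³
x_c = 120600.00 / 5460.00 = 22.09 mm
y_c = 370410.00 / 5460.00 = 67.84 mm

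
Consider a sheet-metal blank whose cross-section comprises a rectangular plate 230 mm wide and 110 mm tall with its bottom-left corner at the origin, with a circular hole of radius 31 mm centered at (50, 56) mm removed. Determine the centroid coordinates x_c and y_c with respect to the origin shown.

x_c = 123.81 mm, y_c = 54.86 mm

plate: A = 230 × 110 = 25300.00, centroid at (115.00, 55.00).
hole: A = −π·31² = -3019.07, centroid at (50.00, 56.00).
ΣA = 22280.93 mm², ΣAx_c = 2758546.47 mm³, ΣAy_c = 1222432.05 mm³.
x_c = 2758546.47/22280.93 = 123.81 mm; y_c = 1222432.05/22280.93 = 54.86 mm.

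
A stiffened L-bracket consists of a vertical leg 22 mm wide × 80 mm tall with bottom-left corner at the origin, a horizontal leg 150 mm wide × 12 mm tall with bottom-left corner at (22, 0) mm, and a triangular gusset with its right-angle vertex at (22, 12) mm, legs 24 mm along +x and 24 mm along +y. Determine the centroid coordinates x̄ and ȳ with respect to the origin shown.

vertical leg: A = 22 × 80 = 1760.00, centroid at (11.00, 40.00).
horizontal leg: A = 150 × 12 = 1800.00, centroid at (97.00, 6.00).
gusset: A = ½·24·24 = 288.00, centroid at (30.00, 20.00).
ΣA = 3848.00 mm²
ΣAx̄ = (1760.00)(11.00) + (1800.00)(97.00) + (288.00)(30.00) = 202600.00 mm³
ΣAȳ = (1760.00)(40.00) + (1800.00)(6.00) + (288.00)(20.00) = 86960.00 mm³
x̄ = 202600.00 / 3848.00 = 52.65 mm
ȳ = 86960.00 / 3848.00 = 22.60 mm

x̄ = 52.65 mm, ȳ = 22.60 mm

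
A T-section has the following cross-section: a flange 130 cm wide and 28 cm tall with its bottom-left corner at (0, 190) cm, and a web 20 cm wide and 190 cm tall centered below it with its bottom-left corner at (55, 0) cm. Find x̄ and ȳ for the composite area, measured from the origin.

web: A = 20 × 190 = 3800.00, centroid at (65.00, 95.00).
flange: A = 130 × 28 = 3640.00, centroid at (65.00, 204.00).
ΣA = 7440.00 cm², ΣAx̄ = 483600.00 cm³, ΣAȳ = 1103560.00 cm³.
x̄ = 483600.00/7440.00 = 65.00 cm; ȳ = 1103560.00/7440.00 = 148.33 cm.

x̄ = 65.00 cm, ȳ = 148.33 cm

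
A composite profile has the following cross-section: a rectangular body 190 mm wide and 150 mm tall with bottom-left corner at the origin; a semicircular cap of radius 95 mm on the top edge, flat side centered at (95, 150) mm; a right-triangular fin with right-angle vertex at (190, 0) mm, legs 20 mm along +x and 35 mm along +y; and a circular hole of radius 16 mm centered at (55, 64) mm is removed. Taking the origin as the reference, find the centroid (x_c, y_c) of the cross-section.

x_c = 96.60 mm, y_c = 113.40 mm

Part | A | x̄ᵢ | ȳᵢ | A·x̄ᵢ | A·ȳᵢ
rectangular body | 28500.00 | 95.00 | 75.00 | 2707500.00 | 2137500.00
semicircular top | 14176.44 | 95.00 | 190.32 | 1346761.50 | 2698048.86
triangular fin | 350.00 | 196.67 | 11.67 | 68833.33 | 4083.33
hole | -804.25 | 55.00 | 64.00 | -44233.62 | -51471.85
Σ | 42222.19 |  |  | 4078861.21 | 4788160.34
x_c = 4078861.21 / 42222.19 = 96.60 mm
y_c = 4788160.34 / 42222.19 = 113.40 mm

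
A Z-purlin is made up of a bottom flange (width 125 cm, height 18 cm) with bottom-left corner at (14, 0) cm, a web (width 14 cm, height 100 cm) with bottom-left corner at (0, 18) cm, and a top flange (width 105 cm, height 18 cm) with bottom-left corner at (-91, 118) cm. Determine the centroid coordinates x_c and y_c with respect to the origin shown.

x_c = 19.70 cm, y_c = 64.17 cm

bottom flange: A = 125 × 18 = 2250.00, centroid at (76.50, 9.00).
web: A = 14 × 100 = 1400.00, centroid at (7.00, 68.00).
top flange: A = 105 × 18 = 1890.00, centroid at (-38.50, 127.00).
ΣA = 5540.00 cm², ΣAx_c = 109160.00 cm³, ΣAy_c = 355480.00 cm³.
x_c = 109160.00/5540.00 = 19.70 cm; y_c = 355480.00/5540.00 = 64.17 cm.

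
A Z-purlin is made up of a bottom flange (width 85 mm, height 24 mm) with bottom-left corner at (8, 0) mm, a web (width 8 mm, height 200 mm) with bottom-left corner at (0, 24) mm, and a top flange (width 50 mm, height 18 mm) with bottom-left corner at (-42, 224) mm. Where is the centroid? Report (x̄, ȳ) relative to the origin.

x̄ = 20.73 mm, ȳ = 95.28 mm

bottom flange: A = 85 × 24 = 2040.00, centroid at (50.50, 12.00).
web: A = 8 × 200 = 1600.00, centroid at (4.00, 124.00).
top flange: A = 50 × 18 = 900.00, centroid at (-17.00, 233.00).
ΣA = 4540.00 mm²
ΣAx̄ = (2040.00)(50.50) + (1600.00)(4.00) + (900.00)(-17.00) = 94120.00 mm³
ΣAȳ = (2040.00)(12.00) + (1600.00)(124.00) + (900.00)(233.00) = 432580.00 mm³
x̄ = 94120.00 / 4540.00 = 20.73 mm
ȳ = 432580.00 / 4540.00 = 95.28 mm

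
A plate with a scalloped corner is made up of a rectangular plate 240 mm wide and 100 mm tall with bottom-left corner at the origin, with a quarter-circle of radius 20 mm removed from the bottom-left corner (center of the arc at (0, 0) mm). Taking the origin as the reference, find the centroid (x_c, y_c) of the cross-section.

x_c = 121.48 mm, y_c = 50.55 mm

Part | A | x̄ᵢ | ȳᵢ | A·x̄ᵢ | A·ȳᵢ
plate | 24000.00 | 120.00 | 50.00 | 2880000.00 | 1200000.00
removed quarter-circle | -314.16 | 8.49 | 8.49 | -2666.67 | -2666.67
Σ | 23685.84 |  |  | 2877333.33 | 1197333.33
x_c = 2877333.33 / 23685.84 = 121.48 mm
y_c = 1197333.33 / 23685.84 = 50.55 mm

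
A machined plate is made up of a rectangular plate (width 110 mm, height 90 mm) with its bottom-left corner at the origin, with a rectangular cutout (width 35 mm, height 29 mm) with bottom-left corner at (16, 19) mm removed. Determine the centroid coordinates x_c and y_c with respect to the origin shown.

plate: A = 110 × 90 = 9900.00, centroid at (55.00, 45.00).
hole: A = −(35 × 29) = -1015.00, centroid at (33.50, 33.50).
ΣA = 8885.00 mm², ΣAx_c = 510497.50 mm³, ΣAy_c = 411497.50 mm³.
x_c = 510497.50/8885.00 = 57.46 mm; y_c = 411497.50/8885.00 = 46.31 mm.

x_c = 57.46 mm, y_c = 46.31 mm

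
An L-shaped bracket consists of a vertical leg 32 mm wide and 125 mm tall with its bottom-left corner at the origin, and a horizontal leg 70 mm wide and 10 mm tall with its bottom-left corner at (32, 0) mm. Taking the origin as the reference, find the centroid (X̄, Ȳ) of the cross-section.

vertical leg: A = 32 × 125 = 4000.00, centroid at (16.00, 62.50).
horizontal leg: A = 70 × 10 = 700.00, centroid at (67.00, 5.00).
ΣA = 4700.00 mm², ΣAX̄ = 110900.00 mm³, ΣAȲ = 253500.00 mm³.
X̄ = 110900.00/4700.00 = 23.60 mm; Ȳ = 253500.00/4700.00 = 53.94 mm.

X̄ = 23.60 mm, Ȳ = 53.94 mm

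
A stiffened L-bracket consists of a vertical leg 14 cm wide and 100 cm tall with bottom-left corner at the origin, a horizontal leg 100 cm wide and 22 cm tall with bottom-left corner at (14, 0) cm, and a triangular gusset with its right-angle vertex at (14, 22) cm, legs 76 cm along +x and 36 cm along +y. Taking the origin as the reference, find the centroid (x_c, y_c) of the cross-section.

x_c = 41.14 cm, y_c = 28.32 cm

vertical leg: A = 14 × 100 = 1400.00, centroid at (7.00, 50.00).
horizontal leg: A = 100 × 22 = 2200.00, centroid at (64.00, 11.00).
gusset: A = ½·76·36 = 1368.00, centroid at (39.33, 34.00).
ΣA = 4968.00 cm²
ΣAx_c = (1400.00)(7.00) + (2200.00)(64.00) + (1368.00)(39.33) = 204408.00 cm³
ΣAy_c = (1400.00)(50.00) + (2200.00)(11.00) + (1368.00)(34.00) = 140712.00 cm³
x_c = 204408.00 / 4968.00 = 41.14 cm
y_c = 140712.00 / 4968.00 = 28.32 cm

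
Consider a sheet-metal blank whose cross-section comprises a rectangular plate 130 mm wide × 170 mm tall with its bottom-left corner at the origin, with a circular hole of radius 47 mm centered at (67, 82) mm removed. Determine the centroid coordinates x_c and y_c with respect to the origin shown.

plate: A = 130 × 170 = 22100.00, centroid at (65.00, 85.00).
hole: A = −π·47² = -6939.78, centroid at (67.00, 82.00).
ΣA = 15160.22 mm², ΣAx_c = 971534.86 mm³, ΣAy_c = 1309438.19 mm³.
x_c = 971534.86/15160.22 = 64.08 mm; y_c = 1309438.19/15160.22 = 86.37 mm.

x_c = 64.08 mm, y_c = 86.37 mm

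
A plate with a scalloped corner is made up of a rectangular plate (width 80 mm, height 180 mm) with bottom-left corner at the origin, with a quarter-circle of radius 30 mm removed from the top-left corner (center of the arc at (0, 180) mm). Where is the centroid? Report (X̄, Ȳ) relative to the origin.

plate: A = 80 × 180 = 14400.00, centroid at (40.00, 90.00).
removed quarter-circle: A = −¼π·30² = -706.86, centroid at (12.73, 167.27).
ΣA = 13693.14 mm², ΣAX̄ = 567000.00 mm³, ΣAȲ = 1177765.50 mm³.
X̄ = 567000.00/13693.14 = 41.41 mm; Ȳ = 1177765.50/13693.14 = 86.01 mm.

X̄ = 41.41 mm, Ȳ = 86.01 mm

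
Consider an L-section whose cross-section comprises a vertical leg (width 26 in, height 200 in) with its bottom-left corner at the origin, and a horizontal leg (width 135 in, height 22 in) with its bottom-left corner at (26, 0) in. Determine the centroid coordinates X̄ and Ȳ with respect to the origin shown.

X̄ = 42.26 in, Ȳ = 67.65 in

Part | A | x̄ᵢ | ȳᵢ | A·x̄ᵢ | A·ȳᵢ
vertical leg | 5200.00 | 13.00 | 100.00 | 67600.00 | 520000.00
horizontal leg | 2970.00 | 93.50 | 11.00 | 277695.00 | 32670.00
Σ | 8170.00 |  |  | 345295.00 | 552670.00
X̄ = 345295.00 / 8170.00 = 42.26 in
Ȳ = 552670.00 / 8170.00 = 67.65 in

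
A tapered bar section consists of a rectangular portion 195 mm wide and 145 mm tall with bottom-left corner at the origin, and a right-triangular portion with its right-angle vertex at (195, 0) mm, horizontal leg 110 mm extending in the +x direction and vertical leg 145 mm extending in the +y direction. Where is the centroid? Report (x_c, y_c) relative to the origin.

x_c = 127.02 mm, y_c = 67.18 mm

rectangular portion: A = 195 × 145 = 28275.00, centroid at (97.50, 72.50).
triangular portion: A = ½·110·145 = 7975.00, centroid at (231.67, 48.33).
ΣA = 36250.00 mm², ΣAx_c = 4604354.17 mm³, ΣAy_c = 2435395.83 mm³.
x_c = 4604354.17/36250.00 = 127.02 mm; y_c = 2435395.83/36250.00 = 67.18 mm.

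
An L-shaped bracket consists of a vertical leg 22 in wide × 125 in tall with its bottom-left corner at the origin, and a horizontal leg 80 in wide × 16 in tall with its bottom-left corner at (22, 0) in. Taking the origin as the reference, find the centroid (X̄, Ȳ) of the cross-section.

X̄ = 27.20 in, Ȳ = 45.19 in

vertical leg: A = 22 × 125 = 2750.00, centroid at (11.00, 62.50).
horizontal leg: A = 80 × 16 = 1280.00, centroid at (62.00, 8.00).
ΣA = 4030.00 in²
ΣAX̄ = (2750.00)(11.00) + (1280.00)(62.00) = 109610.00 in³
ΣAȲ = (2750.00)(62.50) + (1280.00)(8.00) = 182115.00 in³
X̄ = 109610.00 / 4030.00 = 27.20 in
Ȳ = 182115.00 / 4030.00 = 45.19 in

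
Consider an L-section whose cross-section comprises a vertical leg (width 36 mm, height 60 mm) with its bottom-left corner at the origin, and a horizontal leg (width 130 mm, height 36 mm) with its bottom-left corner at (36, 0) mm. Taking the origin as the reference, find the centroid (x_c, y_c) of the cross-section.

x_c = 74.79 mm, y_c = 21.79 mm

vertical leg: A = 36 × 60 = 2160.00, centroid at (18.00, 30.00).
horizontal leg: A = 130 × 36 = 4680.00, centroid at (101.00, 18.00).
ΣA = 6840.00 mm²
ΣAx_c = (2160.00)(18.00) + (4680.00)(101.00) = 511560.00 mm³
ΣAy_c = (2160.00)(30.00) + (4680.00)(18.00) = 149040.00 mm³
x_c = 511560.00 / 6840.00 = 74.79 mm
y_c = 149040.00 / 6840.00 = 21.79 mm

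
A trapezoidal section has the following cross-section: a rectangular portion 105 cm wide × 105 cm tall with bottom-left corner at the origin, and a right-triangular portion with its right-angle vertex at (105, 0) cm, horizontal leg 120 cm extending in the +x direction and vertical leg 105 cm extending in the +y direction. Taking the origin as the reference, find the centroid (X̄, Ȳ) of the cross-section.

Part | A | x̄ᵢ | ȳᵢ | A·x̄ᵢ | A·ȳᵢ
rectangular portion | 11025.00 | 52.50 | 52.50 | 578812.50 | 578812.50
triangular portion | 6300.00 | 145.00 | 35.00 | 913500.00 | 220500.00
Σ | 17325.00 |  |  | 1492312.50 | 799312.50
X̄ = 1492312.50 / 17325.00 = 86.14 cm
Ȳ = 799312.50 / 17325.00 = 46.14 cm

X̄ = 86.14 cm, Ȳ = 46.14 cm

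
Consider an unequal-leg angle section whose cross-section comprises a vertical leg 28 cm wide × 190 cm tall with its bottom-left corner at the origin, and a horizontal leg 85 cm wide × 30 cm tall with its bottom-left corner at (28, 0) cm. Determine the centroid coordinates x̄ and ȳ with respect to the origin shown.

Part | A | x̄ᵢ | ȳᵢ | A·x̄ᵢ | A·ȳᵢ
vertical leg | 5320.00 | 14.00 | 95.00 | 74480.00 | 505400.00
horizontal leg | 2550.00 | 70.50 | 15.00 | 179775.00 | 38250.00
Σ | 7870.00 |  |  | 254255.00 | 543650.00
x̄ = 254255.00 / 7870.00 = 32.31 cm
ȳ = 543650.00 / 7870.00 = 69.08 cm

x̄ = 32.31 cm, ȳ = 69.08 cm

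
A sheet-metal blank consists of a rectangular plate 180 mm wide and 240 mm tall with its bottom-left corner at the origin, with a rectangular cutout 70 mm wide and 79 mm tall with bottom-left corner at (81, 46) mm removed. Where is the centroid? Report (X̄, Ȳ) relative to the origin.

X̄ = 86.18 mm, Ȳ = 125.06 mm

Part | A | x̄ᵢ | ȳᵢ | A·x̄ᵢ | A·ȳᵢ
plate | 43200.00 | 90.00 | 120.00 | 3888000.00 | 5184000.00
hole | -5530.00 | 116.00 | 85.50 | -641480.00 | -472815.00
Σ | 37670.00 |  |  | 3246520.00 | 4711185.00
X̄ = 3246520.00 / 37670.00 = 86.18 mm
Ȳ = 4711185.00 / 37670.00 = 125.06 mm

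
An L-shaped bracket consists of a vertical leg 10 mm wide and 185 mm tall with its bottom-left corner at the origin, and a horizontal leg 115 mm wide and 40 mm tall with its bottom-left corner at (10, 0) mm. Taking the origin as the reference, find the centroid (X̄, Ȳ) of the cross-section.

X̄ = 49.57 mm, Ȳ = 40.79 mm

vertical leg: A = 10 × 185 = 1850.00, centroid at (5.00, 92.50).
horizontal leg: A = 115 × 40 = 4600.00, centroid at (67.50, 20.00).
ΣA = 6450.00 mm²
ΣAX̄ = (1850.00)(5.00) + (4600.00)(67.50) = 319750.00 mm³
ΣAȲ = (1850.00)(92.50) + (4600.00)(20.00) = 263125.00 mm³
X̄ = 319750.00 / 6450.00 = 49.57 mm
Ȳ = 263125.00 / 6450.00 = 40.79 mm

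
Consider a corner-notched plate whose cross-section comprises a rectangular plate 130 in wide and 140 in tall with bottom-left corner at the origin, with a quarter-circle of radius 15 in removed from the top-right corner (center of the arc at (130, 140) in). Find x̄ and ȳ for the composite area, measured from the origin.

x̄ = 64.43 in, ȳ = 69.38 in

Part | A | x̄ᵢ | ȳᵢ | A·x̄ᵢ | A·ȳᵢ
plate | 18200.00 | 65.00 | 70.00 | 1183000.00 | 1274000.00
removed quarter-circle | -176.71 | 123.63 | 133.63 | -21847.90 | -23615.04
Σ | 18023.29 |  |  | 1161152.10 | 1250384.96
x̄ = 1161152.10 / 18023.29 = 64.43 in
ȳ = 1250384.96 / 18023.29 = 69.38 in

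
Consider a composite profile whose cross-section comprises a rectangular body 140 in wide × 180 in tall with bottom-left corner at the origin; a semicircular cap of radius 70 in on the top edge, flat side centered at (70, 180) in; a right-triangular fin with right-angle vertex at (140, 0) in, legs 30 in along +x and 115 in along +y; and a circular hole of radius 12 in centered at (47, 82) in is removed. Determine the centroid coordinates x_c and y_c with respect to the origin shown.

x_c = 74.34 in, y_c = 114.46 in

rectangular body: A = 140 × 180 = 25200.00, centroid at (70.00, 90.00).
semicircular top: A = ½π·70² = 7696.90, centroid at (70.00, 209.71).
triangular fin: A = ½·30·115 = 1725.00, centroid at (150.00, 38.33).
hole: A = −π·12² = -452.39, centroid at (47.00, 82.00).
ΣA = 34169.51 in², ΣAx_c = 2540270.84 in³, ΣAy_c = 3911138.10 in³.
x_c = 2540270.84/34169.51 = 74.34 in; y_c = 3911138.10/34169.51 = 114.46 in.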